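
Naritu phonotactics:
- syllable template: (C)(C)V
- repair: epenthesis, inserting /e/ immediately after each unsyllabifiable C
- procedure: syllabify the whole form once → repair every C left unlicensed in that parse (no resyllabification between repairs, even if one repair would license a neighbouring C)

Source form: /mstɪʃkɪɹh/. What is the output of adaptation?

Syllabifying with onset maximization leaves /m/, /ɹ/, /h/ stranded (no codas are permitted; onsets may contain at most 2 consonants).
Inserting the epenthetic vowel yields /m/ → /me/, /ɹ/ → /ɹe/, /h/ → /he/.

mestɪʃkɪɹehe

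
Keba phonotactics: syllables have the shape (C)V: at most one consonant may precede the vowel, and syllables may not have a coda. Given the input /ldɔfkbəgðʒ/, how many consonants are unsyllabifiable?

6

Under (C)V, the unsyllabifiable consonants are /l/, /f/, /k/, /g/, /ð/, /ʒ/ (no codas are permitted; onsets are limited to one consonant).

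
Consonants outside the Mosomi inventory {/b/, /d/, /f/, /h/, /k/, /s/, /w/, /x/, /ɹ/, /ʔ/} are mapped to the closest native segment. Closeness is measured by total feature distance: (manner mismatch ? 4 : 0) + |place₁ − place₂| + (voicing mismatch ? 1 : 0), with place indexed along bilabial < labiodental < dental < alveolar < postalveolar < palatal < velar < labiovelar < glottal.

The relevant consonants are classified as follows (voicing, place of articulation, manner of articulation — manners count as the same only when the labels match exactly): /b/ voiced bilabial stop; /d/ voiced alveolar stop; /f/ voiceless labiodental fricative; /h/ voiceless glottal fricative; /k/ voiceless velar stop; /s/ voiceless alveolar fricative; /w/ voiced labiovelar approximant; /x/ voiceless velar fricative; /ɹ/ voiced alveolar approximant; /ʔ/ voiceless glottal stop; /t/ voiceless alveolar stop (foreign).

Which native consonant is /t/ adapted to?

d

/d/ is closest: same manner (stop), place distance 0 (alveolar→alveolar), voicing differs (+1); total 1. Next closest is /k/ at distance 3.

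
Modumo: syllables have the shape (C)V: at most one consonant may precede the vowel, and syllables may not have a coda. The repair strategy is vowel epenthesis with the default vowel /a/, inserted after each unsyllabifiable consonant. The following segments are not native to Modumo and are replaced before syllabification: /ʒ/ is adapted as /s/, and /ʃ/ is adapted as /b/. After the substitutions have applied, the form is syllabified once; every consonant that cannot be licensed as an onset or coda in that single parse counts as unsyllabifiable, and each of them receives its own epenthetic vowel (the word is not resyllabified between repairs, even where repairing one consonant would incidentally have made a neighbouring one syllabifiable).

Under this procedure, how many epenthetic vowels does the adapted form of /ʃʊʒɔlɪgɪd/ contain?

After substitution the input is /bʊsɔlɪgɪd/.
The unsyllabifiable consonants are /d/; each receives one epenthetic vowel.

1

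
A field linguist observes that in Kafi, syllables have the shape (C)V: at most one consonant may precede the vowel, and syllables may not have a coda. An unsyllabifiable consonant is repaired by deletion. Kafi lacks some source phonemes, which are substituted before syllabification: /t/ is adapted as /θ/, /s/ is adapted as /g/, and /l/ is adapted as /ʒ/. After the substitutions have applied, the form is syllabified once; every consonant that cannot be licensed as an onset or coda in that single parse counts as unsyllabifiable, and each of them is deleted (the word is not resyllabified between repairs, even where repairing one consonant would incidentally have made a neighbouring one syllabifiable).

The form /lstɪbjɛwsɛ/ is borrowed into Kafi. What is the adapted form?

Substitution: /l/ → /ʒ/, /s/ → /g/, /t/ → /θ/, giving /ʒgθɪbjɛwgɛ/.
The consonants /ʒ/, /g/, /b/, /w/ cannot be parsed into a legal (C)V syllable (no codas are permitted; onsets are limited to one consonant).
Deletion applies to /ʒ/, /g/, /b/, /w/.

θɪjɛgɛ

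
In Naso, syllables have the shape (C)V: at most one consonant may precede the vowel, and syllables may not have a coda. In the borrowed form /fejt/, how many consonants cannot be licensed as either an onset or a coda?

Under (C)V, the unsyllabifiable consonants are /j/, /t/ (no codas are permitted; onsets are limited to one consonant).

2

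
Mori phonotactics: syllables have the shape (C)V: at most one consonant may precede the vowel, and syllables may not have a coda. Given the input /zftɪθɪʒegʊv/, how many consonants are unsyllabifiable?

3

Syllabifying with onset maximization leaves /z/, /f/, /v/ stranded (no codas are permitted; onsets are limited to one consonant).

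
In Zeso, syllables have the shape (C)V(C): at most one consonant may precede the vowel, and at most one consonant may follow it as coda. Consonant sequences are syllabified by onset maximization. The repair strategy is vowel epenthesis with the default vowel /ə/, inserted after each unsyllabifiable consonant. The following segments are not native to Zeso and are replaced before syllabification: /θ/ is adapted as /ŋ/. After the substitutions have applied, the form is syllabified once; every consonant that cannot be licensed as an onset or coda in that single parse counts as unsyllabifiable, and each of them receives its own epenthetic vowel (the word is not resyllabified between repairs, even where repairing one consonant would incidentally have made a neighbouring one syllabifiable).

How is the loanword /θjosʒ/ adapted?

Substitution: /θ/ → /ŋ/, giving /ŋjosʒ/.
Under (C)V(C), the unsyllabifiable consonants are /ŋ/, /ʒ/ (at most one coda consonant is licensed; onsets are limited to one consonant).
Inserting the epenthetic vowel yields /ŋ/ → /ŋə/, /ʒ/ → /ʒə/.

ŋəjosʒə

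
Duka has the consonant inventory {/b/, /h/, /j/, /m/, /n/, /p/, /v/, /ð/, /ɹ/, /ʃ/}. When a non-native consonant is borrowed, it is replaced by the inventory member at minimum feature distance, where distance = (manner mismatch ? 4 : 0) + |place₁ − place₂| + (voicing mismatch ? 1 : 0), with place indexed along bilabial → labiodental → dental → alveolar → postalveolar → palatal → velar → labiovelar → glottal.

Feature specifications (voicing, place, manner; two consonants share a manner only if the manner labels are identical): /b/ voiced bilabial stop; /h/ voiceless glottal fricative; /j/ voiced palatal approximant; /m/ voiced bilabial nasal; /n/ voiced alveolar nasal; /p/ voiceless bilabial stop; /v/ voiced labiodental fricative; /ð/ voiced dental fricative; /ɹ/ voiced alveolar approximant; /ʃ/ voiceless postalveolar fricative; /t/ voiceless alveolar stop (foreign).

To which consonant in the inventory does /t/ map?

/p/ is closest: same manner (stop), place distance 3 (alveolar→bilabial), same voicing; total 3. Next closest is /b/ at distance 4.

p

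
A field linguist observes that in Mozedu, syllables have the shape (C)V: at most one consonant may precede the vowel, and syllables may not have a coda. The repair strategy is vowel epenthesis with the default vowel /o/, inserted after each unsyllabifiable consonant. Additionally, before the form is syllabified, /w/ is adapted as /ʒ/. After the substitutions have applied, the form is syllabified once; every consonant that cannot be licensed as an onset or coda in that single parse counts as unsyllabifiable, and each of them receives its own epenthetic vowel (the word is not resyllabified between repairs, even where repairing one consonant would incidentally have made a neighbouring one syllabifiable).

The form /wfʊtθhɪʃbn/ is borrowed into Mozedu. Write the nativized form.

ʒofʊtoθohɪʃobono

Substitution: /w/ → /ʒ/, giving /ʒfʊtθhɪʃbn/.
Syllabifying with onset maximization leaves /ʒ/, /t/, /θ/, /ʃ/, /b/, /n/ stranded (no codas are permitted; onsets are limited to one consonant).
Inserting the epenthetic vowel yields /ʒ/ → /ʒo/, /t/ → /to/, /θ/ → /θo/, /ʃ/ → /ʃo/, /b/ → /bo/, /n/ → /no/.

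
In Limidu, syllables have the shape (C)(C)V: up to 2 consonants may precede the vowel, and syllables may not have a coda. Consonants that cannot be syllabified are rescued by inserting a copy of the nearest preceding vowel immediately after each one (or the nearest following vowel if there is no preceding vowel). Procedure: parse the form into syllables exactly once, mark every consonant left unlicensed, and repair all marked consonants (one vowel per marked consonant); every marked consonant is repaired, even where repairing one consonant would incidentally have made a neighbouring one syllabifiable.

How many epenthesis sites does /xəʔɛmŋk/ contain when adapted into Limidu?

The unsyllabifiable consonants are /m/, /ŋ/, /k/; each receives one epenthetic vowel.

3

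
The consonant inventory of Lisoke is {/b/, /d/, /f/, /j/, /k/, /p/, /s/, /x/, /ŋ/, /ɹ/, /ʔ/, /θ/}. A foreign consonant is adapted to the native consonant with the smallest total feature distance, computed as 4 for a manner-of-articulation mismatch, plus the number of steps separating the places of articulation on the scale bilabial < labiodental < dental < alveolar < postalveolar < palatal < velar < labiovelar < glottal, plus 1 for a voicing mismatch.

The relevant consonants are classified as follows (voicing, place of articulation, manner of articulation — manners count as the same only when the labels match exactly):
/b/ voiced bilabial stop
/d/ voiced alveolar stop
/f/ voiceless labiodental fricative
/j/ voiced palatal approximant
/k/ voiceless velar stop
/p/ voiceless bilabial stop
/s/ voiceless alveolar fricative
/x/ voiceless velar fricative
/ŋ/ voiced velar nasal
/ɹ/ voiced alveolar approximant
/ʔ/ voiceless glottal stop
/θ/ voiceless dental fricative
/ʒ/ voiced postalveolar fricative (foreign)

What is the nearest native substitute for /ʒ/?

/s/ is closest: same manner (fricative), place distance 1 (postalveolar→alveolar), voicing differs (+1); total 2. Next closest is /x/ at distance 3.

s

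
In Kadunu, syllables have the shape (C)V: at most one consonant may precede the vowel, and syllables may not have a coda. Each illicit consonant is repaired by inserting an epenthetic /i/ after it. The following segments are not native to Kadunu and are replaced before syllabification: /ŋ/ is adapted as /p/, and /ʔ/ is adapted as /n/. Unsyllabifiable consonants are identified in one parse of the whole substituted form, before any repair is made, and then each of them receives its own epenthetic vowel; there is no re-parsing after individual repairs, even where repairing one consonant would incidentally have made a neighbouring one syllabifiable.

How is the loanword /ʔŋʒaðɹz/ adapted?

Substitution: /ʔ/ → /n/, /ŋ/ → /p/, giving /npʒaðɹz/.
Syllabifying with onset maximization leaves /n/, /p/, /ð/, /ɹ/, /z/ stranded (no codas are permitted; onsets are limited to one consonant).
Epenthesis after each stranded consonant: /n/ → /ni/, /p/ → /pi/, /ð/ → /ði/, /ɹ/ → /ɹi/, /z/ → /zi/.

nipiʒaðiɹizi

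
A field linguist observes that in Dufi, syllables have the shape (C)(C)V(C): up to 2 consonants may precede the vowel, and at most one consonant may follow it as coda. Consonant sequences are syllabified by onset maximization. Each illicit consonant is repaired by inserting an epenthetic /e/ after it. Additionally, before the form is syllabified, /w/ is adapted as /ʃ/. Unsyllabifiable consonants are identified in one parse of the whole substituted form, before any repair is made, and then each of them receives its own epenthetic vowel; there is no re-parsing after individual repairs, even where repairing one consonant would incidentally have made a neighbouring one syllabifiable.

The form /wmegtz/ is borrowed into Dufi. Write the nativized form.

Substitution: /w/ → /ʃ/, giving /ʃmegtz/.
Under (C)(C)V(C), the unsyllabifiable consonants are /t/, /z/ (at most one coda consonant is licensed; onsets may contain at most 2 consonants).
Inserting the epenthetic vowel yields /t/ → /te/, /z/ → /ze/.

ʃmegteze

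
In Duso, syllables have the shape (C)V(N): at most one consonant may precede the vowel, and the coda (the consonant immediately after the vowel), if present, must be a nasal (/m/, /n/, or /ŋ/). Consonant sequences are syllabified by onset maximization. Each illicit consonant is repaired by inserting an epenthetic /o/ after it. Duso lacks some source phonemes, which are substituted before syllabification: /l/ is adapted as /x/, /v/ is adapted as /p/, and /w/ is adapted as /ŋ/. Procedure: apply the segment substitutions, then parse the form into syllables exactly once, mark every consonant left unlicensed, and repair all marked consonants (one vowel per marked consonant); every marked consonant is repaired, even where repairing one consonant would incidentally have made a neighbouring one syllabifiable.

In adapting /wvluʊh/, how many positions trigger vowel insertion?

3

After substitution the input is /ŋpxuʊh/.
The unsyllabifiable consonants are /ŋ/, /p/, /h/; each receives one epenthetic vowel.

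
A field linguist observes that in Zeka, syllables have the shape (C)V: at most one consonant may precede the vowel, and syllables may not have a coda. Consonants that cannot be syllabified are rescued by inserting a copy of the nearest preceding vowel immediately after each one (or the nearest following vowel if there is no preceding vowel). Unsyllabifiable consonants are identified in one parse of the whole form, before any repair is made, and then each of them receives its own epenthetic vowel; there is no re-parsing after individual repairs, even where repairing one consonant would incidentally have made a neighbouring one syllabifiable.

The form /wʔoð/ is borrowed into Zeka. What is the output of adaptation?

Syllabifying with onset maximization leaves /w/, /ð/ stranded (no codas are permitted; onsets are limited to one consonant).
Epenthesis after each stranded consonant: /w/ → /wo/, /ð/ → /ðo/.

woʔoðo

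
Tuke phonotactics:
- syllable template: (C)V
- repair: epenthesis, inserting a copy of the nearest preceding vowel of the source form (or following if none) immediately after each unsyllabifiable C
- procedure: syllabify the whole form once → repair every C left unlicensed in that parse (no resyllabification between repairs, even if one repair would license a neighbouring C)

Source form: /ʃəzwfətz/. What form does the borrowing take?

ʃəzəwəfətəzə

Syllabifying with onset maximization leaves /z/, /w/, /t/, /z/ stranded (no codas are permitted; onsets are limited to one consonant).
Inserting the epenthetic vowel yields /z/ → /zə/, /w/ → /wə/, /t/ → /tə/, /z/ → /zə/.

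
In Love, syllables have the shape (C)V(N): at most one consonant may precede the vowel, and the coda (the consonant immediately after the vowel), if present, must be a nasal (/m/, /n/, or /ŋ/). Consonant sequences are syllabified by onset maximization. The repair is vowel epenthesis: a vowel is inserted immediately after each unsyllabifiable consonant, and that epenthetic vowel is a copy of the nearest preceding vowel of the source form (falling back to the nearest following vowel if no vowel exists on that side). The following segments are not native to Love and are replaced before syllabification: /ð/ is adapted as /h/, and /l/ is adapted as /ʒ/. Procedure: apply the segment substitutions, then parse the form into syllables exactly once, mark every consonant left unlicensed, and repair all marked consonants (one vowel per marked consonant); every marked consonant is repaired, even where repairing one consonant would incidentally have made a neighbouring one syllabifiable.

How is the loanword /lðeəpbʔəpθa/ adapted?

Substitution: /l/ → /ʒ/, /ð/ → /h/, giving /ʒheəpbʔəpθa/.
The consonants /ʒ/, /p/, /b/, /p/ cannot be parsed into a legal (C)V(N) syllable (only a nasal (/m/, /n/, or /ŋ/) is licensed in coda position; onsets are limited to one consonant).
Epenthesis after each stranded consonant: /ʒ/ → /ʒe/, /p/ → /pə/, /b/ → /bə/, /p/ → /pə/.

ʒeheəpəbəʔəpəθa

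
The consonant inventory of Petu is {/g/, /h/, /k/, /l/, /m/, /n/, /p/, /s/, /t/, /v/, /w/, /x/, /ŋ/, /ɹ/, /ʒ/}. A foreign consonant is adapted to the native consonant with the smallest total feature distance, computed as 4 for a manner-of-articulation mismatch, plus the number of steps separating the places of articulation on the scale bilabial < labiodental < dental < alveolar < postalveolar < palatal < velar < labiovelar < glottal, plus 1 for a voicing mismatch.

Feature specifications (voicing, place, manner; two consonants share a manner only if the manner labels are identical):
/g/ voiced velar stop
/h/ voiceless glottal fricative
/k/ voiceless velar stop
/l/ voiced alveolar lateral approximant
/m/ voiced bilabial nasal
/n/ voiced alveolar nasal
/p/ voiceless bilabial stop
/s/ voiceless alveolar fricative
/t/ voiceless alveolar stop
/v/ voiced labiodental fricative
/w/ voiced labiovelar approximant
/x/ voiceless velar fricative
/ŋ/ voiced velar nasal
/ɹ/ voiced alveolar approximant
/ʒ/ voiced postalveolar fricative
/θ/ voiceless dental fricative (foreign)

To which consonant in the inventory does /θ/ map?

s

/s/ is closest: same manner (fricative), place distance 1 (dental→alveolar), same voicing; total 1. Next closest is /v/ at distance 2.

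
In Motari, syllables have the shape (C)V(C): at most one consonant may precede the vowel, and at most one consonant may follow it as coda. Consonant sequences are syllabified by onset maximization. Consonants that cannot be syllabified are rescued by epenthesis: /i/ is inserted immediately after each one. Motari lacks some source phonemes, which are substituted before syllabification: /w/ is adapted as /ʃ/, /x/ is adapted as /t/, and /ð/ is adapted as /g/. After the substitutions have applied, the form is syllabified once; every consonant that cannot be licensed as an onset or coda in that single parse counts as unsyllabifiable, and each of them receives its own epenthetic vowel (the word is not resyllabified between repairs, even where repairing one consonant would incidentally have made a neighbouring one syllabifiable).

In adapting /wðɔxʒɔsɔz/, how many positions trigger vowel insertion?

After substitution the input is /ʃgɔtʒɔsɔz/.
The unsyllabifiable consonants are /ʃ/; each receives one epenthetic vowel.

1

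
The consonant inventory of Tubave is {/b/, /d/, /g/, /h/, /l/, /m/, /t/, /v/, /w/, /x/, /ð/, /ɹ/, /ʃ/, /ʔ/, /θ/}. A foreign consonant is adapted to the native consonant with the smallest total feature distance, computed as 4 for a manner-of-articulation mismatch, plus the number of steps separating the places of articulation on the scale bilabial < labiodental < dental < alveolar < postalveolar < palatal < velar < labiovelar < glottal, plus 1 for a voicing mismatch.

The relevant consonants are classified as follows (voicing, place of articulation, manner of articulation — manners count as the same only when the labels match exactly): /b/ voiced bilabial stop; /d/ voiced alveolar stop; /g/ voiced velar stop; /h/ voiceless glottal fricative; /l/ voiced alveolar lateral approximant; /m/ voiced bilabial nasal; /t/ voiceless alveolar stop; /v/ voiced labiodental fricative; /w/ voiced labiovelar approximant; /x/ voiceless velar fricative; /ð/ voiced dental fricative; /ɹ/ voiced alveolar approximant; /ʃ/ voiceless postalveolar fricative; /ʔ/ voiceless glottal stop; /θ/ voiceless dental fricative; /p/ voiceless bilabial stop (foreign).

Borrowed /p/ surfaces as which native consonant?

/b/ is closest: same manner (stop), place distance 0 (bilabial→bilabial), voicing differs (+1); total 1. Next closest is /t/ at distance 3.

b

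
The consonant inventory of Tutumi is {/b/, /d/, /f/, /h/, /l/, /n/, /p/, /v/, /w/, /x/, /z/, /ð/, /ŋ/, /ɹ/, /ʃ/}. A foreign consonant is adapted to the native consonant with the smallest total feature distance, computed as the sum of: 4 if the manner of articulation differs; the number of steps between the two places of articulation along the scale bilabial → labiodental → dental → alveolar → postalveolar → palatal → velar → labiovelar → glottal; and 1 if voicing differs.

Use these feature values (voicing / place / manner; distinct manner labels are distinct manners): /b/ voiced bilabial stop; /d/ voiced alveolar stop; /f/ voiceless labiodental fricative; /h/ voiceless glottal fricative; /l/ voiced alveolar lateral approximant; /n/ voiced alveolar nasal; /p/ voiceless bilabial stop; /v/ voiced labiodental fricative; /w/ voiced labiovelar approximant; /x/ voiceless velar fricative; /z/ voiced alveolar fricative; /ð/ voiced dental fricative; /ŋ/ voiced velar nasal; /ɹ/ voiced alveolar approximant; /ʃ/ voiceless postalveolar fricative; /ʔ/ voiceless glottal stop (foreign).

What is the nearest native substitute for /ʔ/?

h

/h/ is closest: manner differs (stop→fricative, +4), place distance 0 (glottal→glottal), same voicing; total 4. Next closest is /d/ at distance 6.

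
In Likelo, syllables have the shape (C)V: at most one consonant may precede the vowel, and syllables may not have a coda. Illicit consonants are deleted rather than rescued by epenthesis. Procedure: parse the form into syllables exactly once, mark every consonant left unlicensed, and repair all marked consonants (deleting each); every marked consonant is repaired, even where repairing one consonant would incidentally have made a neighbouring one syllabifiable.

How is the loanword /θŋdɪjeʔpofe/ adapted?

dɪjepofe

Syllabifying with onset maximization leaves /θ/, /ŋ/, /ʔ/ stranded (no codas are permitted; onsets are limited to one consonant).
Each unlicensed consonant is deleted: /θ/, /ŋ/, /ʔ/.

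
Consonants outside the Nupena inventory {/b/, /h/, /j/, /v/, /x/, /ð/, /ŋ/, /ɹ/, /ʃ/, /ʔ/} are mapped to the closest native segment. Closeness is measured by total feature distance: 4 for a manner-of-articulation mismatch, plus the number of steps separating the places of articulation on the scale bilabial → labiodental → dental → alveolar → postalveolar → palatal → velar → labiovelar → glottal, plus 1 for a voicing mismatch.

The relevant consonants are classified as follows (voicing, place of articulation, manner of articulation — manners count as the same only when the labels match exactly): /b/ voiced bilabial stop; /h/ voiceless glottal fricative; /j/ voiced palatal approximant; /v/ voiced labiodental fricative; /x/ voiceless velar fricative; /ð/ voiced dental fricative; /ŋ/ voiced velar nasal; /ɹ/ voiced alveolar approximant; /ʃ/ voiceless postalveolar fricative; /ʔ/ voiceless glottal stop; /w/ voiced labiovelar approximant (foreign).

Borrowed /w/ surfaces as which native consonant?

j

/j/ is closest: same manner (approximant), place distance 2 (labiovelar→palatal), same voicing; total 2. Next closest is /ɹ/ at distance 4.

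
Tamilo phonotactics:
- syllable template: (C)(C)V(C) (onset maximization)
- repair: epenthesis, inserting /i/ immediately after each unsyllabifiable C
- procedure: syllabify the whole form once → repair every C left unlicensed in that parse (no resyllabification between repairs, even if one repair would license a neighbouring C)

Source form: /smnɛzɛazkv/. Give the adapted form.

Syllabifying with onset maximization leaves /s/, /k/, /v/ stranded (at most one coda consonant is licensed; onsets may contain at most 2 consonants).
Inserting the epenthetic vowel yields /s/ → /si/, /k/ → /ki/, /v/ → /vi/.

simnɛzɛazkivi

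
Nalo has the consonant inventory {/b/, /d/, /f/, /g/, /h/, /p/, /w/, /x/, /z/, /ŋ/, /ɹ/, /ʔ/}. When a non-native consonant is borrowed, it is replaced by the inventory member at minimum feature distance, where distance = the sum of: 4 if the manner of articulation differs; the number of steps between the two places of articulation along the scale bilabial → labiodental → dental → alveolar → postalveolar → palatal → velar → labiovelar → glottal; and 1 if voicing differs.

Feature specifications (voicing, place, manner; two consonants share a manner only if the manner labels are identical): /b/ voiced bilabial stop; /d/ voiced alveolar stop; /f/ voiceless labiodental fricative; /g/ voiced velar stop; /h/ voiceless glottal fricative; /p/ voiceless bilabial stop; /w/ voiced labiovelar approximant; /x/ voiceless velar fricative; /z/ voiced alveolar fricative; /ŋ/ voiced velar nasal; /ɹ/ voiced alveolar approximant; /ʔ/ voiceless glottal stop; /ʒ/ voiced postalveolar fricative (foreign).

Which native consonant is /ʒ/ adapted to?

/z/ is closest: same manner (fricative), place distance 1 (postalveolar→alveolar), same voicing; total 1. Next closest is /x/ at distance 3.

z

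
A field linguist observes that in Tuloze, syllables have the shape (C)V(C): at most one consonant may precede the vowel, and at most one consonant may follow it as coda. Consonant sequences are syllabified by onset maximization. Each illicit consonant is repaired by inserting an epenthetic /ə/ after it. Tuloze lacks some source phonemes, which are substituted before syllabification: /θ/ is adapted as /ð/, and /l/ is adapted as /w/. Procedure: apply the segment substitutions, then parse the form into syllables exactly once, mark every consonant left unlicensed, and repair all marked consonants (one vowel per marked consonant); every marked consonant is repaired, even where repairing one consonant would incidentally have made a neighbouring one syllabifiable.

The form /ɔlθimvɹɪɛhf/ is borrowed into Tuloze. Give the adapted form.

ɔwðimvəɹɪɛhfə

Substitution: /l/ → /w/, /θ/ → /ð/, giving /ɔwðimvɹɪɛhf/.
The consonants /v/, /f/ cannot be parsed into a legal (C)V(C) syllable (at most one coda consonant is licensed; onsets are limited to one consonant).
Epenthesis after each stranded consonant: /v/ → /və/, /f/ → /fə/.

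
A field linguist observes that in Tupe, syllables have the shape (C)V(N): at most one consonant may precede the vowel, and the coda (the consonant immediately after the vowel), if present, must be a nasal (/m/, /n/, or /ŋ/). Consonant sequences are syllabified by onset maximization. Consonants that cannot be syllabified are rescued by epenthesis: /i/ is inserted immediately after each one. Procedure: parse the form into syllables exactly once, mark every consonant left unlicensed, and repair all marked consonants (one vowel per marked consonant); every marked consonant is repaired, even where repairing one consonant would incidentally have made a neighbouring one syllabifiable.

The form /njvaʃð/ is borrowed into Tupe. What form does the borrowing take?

Syllabifying with onset maximization leaves /n/, /j/, /ʃ/, /ð/ stranded (only a nasal (/m/, /n/, or /ŋ/) is licensed in coda position; onsets are limited to one consonant).
Epenthesis after each stranded consonant: /n/ → /ni/, /j/ → /ji/, /ʃ/ → /ʃi/, /ð/ → /ði/.

nijivaʃiði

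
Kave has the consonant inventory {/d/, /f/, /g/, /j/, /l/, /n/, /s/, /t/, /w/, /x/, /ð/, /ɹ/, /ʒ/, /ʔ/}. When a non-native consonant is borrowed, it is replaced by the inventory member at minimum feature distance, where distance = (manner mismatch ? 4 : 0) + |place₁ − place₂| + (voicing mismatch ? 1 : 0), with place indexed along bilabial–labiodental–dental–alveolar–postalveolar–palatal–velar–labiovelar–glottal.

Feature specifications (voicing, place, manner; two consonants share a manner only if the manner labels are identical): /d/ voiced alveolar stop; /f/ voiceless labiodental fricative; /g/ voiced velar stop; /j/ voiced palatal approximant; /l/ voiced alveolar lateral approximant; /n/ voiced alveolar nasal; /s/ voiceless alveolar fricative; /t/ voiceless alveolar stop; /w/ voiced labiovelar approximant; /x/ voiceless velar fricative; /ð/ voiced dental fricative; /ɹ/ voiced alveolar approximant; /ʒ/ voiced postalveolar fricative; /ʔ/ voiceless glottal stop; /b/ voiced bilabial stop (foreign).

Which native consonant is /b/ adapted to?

d

/d/ is closest: same manner (stop), place distance 3 (bilabial→alveolar), same voicing; total 3. Next closest is /t/ at distance 4.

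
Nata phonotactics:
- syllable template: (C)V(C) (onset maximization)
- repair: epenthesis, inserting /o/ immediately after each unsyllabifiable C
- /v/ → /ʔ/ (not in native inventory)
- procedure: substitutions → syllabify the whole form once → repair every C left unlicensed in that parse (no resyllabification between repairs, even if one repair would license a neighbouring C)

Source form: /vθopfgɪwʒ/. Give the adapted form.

Substitution: /v/ → /ʔ/, giving /ʔθopfgɪwʒ/.
The consonants /ʔ/, /f/, /ʒ/ cannot be parsed into a legal (C)V(C) syllable (at most one coda consonant is licensed; onsets are limited to one consonant).
Epenthesis after each stranded consonant: /ʔ/ → /ʔo/, /f/ → /fo/, /ʒ/ → /ʒo/.

ʔoθopfogɪwʒo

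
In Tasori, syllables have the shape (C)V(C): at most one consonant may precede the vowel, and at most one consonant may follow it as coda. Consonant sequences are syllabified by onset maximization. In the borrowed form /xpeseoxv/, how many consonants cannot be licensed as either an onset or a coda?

2

Syllabifying with onset maximization leaves /x/, /v/ stranded (at most one coda consonant is licensed; onsets are limited to one consonant).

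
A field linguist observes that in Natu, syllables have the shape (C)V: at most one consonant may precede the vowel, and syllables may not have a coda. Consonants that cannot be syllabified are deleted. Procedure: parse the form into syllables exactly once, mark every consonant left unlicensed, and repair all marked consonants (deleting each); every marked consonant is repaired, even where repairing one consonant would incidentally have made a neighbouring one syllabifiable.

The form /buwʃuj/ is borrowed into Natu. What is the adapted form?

buʃu

Under (C)V, the unsyllabifiable consonants are /w/, /j/ (no codas are permitted; onsets are limited to one consonant).
Deletion applies to /w/, /j/.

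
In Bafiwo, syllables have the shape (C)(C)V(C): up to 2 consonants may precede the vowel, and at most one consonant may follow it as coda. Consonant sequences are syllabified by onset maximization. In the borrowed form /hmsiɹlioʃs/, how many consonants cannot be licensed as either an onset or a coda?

Syllabifying with onset maximization leaves /h/, /s/ stranded (at most one coda consonant is licensed; onsets may contain at most 2 consonants).

2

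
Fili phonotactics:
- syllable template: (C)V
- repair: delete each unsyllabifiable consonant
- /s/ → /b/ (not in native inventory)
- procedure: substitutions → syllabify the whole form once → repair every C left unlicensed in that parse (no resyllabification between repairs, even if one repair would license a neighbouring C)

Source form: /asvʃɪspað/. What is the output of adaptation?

aʃɪpa

Substitution: /s/ → /b/, giving /abvʃɪbpað/.
Syllabifying with onset maximization leaves /b/, /v/, /b/, /ð/ stranded (no codas are permitted; onsets are limited to one consonant).
Deleting the stranded consonants removes /b/, /v/, /b/, /ð/.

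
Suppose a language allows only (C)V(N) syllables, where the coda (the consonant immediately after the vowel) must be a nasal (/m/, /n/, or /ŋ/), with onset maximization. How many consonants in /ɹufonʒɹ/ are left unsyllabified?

The consonants /ʒ/, /ɹ/ cannot be parsed into a legal (C)V(N) syllable (only a nasal (/m/, /n/, or /ŋ/) is licensed in coda position; onsets are limited to one consonant).

2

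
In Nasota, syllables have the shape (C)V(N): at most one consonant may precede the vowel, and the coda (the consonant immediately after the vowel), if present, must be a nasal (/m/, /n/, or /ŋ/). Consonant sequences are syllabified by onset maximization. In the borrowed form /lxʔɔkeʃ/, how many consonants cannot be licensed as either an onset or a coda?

Syllabifying with onset maximization leaves /l/, /x/, /ʃ/ stranded (only a nasal (/m/, /n/, or /ŋ/) is licensed in coda position; onsets are limited to one consonant).

3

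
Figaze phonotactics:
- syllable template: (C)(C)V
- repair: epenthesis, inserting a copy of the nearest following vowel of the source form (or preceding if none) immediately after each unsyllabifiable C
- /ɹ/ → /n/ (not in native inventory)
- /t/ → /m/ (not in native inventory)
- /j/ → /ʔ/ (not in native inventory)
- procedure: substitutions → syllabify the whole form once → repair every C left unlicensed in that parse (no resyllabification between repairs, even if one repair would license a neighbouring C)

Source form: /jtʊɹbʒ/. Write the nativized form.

ʔmʊnʊbʊʒʊ

Substitution: /j/ → /ʔ/, /t/ → /m/, /ɹ/ → /n/, giving /ʔmʊnbʒ/.
Under (C)(C)V, the unsyllabifiable consonants are /n/, /b/, /ʒ/ (no codas are permitted; onsets may contain at most 2 consonants).
Each unlicensed consonant becomes the onset of a new syllable: /n/ → /nʊ/, /b/ → /bʊ/, /ʒ/ → /ʒʊ/.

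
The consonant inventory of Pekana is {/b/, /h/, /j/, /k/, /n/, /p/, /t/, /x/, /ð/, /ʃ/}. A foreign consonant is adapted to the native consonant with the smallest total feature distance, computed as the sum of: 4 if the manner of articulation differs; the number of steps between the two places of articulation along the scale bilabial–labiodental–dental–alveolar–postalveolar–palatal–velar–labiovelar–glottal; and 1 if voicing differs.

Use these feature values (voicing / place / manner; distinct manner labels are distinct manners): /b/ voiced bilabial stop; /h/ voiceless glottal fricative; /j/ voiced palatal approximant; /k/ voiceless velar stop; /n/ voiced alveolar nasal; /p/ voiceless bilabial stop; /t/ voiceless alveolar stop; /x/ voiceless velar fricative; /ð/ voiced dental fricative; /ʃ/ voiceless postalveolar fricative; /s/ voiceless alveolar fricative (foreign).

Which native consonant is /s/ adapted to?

/ʃ/ is closest: same manner (fricative), place distance 1 (alveolar→postalveolar), same voicing; total 1. Next closest is /ð/ at distance 2.

ʃ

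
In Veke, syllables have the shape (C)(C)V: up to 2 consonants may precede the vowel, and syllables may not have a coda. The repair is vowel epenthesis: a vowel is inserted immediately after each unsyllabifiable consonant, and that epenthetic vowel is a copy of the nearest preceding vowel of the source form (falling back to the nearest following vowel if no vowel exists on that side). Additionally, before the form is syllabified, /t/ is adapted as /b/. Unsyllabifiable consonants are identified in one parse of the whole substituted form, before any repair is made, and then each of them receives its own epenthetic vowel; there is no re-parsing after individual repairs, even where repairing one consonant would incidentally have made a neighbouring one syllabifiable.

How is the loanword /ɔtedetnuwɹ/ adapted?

Substitution: /t/ → /b/, giving /ɔbedebnuwɹ/.
Under (C)(C)V, the unsyllabifiable consonants are /w/, /ɹ/ (no codas are permitted; onsets may contain at most 2 consonants).
Inserting the epenthetic vowel yields /w/ → /wu/, /ɹ/ → /ɹu/.

ɔbedebnuwuɹu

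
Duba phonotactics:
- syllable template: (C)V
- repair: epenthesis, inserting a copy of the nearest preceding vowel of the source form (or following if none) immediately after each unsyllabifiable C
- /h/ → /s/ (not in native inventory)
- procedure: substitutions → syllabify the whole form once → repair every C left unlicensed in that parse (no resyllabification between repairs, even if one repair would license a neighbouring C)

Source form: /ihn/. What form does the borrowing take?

isini

Substitution: /h/ → /s/, giving /isn/.
The consonants /s/, /n/ cannot be parsed into a legal (C)V syllable (no codas are permitted; onsets are limited to one consonant).
Inserting the epenthetic vowel yields /s/ → /si/, /n/ → /ni/.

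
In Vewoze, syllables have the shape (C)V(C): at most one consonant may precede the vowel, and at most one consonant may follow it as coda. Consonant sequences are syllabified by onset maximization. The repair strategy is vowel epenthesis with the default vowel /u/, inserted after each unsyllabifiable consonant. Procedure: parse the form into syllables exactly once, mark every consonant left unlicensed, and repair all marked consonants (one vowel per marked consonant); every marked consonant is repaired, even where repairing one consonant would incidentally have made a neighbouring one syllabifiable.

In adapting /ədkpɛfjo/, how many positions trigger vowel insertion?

The unsyllabifiable consonants are /k/; each receives one epenthetic vowel.

1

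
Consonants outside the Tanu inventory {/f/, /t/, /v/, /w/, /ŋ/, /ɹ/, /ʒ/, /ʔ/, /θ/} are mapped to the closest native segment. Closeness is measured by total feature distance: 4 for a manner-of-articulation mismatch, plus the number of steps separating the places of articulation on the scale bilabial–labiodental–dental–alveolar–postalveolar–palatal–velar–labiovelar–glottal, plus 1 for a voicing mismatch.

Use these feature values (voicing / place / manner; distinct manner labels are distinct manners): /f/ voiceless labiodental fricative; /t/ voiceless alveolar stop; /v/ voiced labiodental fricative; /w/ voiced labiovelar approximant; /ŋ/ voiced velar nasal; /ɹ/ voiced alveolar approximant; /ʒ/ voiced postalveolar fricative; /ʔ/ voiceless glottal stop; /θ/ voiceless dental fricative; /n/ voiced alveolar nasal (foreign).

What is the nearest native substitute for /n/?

/ŋ/ is closest: same manner (nasal), place distance 3 (alveolar→velar), same voicing; total 3. Next closest is /ɹ/ at distance 4.

ŋ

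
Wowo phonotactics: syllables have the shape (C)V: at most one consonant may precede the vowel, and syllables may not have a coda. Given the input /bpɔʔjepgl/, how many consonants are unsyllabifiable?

The consonants /b/, /ʔ/, /p/, /g/, /l/ cannot be parsed into a legal (C)V syllable (no codas are permitted; onsets are limited to one consonant).

5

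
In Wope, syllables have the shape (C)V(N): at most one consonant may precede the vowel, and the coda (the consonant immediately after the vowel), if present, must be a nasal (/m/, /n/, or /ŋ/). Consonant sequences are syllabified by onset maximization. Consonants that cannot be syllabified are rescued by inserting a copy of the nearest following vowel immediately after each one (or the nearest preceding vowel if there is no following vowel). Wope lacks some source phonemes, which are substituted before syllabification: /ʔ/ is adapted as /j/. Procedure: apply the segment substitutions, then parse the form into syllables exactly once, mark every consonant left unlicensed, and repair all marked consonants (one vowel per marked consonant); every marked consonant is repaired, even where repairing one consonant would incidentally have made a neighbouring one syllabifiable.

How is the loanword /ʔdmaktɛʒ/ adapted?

Substitution: /ʔ/ → /j/, giving /jdmaktɛʒ/.
The consonants /j/, /d/, /k/, /ʒ/ cannot be parsed into a legal (C)V(N) syllable (only a nasal (/m/, /n/, or /ŋ/) is licensed in coda position; onsets are limited to one consonant).
Each unlicensed consonant becomes the onset of a new syllable: /j/ → /ja/, /d/ → /da/, /k/ → /kɛ/, /ʒ/ → /ʒɛ/.

jadamakɛtɛʒɛ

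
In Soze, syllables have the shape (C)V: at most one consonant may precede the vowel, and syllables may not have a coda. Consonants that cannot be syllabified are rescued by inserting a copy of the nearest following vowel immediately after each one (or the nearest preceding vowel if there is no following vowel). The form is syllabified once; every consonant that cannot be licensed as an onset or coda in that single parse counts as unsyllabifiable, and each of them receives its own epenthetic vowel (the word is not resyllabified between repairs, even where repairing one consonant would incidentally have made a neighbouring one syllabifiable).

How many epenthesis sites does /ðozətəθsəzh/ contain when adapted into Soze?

3

The unsyllabifiable consonants are /θ/, /z/, /h/; each receives one epenthetic vowel.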